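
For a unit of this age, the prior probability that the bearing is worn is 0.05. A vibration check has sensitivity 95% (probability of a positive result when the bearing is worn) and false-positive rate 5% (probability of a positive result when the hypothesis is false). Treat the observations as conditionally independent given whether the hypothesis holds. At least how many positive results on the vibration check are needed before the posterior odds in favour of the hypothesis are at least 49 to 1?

Prior odds: 0.05 ÷ 0.95 = 1/19.
Likelihood ratio of a positive result = 0.95/0.05 = 19.
Target odds = 49.
Require 19ⁿ ≥ 49 ÷ (1/19) = 931.
19² = 361 falls short of 931 but 19³ = 6859 reaches it, so n = 3.

3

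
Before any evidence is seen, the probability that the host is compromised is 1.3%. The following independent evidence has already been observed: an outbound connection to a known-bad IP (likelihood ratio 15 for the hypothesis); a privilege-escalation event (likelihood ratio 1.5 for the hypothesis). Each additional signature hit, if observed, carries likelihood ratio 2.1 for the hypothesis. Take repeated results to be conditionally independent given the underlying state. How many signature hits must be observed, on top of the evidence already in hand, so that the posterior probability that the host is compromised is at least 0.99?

Prior odds = 0.013/0.987 = 13/987.
Combined Bayes factor of the evidence already in hand = 15 × 1.5 = 22.5.
Odds after that evidence = (13/987) × 22.5 = 195/658.
Target odds = 0.99/0.01 = 99.
Need 2.1ⁿ ≥ 99 ÷ (195/658) = 21714/65.
2.1⁷ ≈180.109 falls short of 21714/65 but 2.1⁸ ≈378.229 reaches it, so n = 8.

8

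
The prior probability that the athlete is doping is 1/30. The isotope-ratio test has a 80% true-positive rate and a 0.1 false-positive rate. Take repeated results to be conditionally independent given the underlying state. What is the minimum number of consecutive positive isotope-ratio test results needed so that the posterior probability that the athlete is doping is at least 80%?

Prior odds: (1/30) ÷ (29/30) = 1/29.
Likelihood ratio of a positive result = 0.8/0.1 = 8.
Target posterior odds = 0.8/0.2 = 4.
Require 8ⁿ ≥ 4 ÷ (1/29) = 116.
8² = 64 falls short of 116 but 8³ = 512 reaches it, so n = 3.

3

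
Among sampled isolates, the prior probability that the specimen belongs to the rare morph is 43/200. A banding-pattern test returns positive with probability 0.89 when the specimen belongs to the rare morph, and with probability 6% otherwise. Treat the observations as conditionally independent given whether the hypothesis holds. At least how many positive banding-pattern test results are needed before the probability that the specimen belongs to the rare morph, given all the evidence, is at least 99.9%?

Prior odds = 0.215/0.785 = 43/157.
Likelihood ratio of a positive result = 0.89/0.06 = 89/6.
Target posterior odds = 0.999/0.001 = 999.
Need (43/157) × (89/6)ⁿ ≥ 999, i.e. (89/6)ⁿ ≥ 156843/43.
(89/6)³ = 704969/216 falls short of 156843/43 but (89/6)⁴ = 62742241/1296 reaches it, so n = 4.

4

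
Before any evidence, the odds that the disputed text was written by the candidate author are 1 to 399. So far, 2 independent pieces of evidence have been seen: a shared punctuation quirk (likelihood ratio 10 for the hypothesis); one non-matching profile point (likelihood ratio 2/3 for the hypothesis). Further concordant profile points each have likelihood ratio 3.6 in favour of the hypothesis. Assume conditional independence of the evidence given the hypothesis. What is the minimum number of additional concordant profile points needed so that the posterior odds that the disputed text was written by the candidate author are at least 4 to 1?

Prior odds = 1/399.
Combined Bayes factor of the evidence already in hand = 10 × (2/3) = 20/3.
Odds after that evidence = (1/399) × 20/3 = 20/1197.
Target odds = 4.
Need 3.6ⁿ ≥ 4 ÷ (20/1197) = 239.4.
3.6⁴ = 167.9616 falls short of 239.4 but 3.6⁵ = 604.66176 reaches it, so n = 5.

5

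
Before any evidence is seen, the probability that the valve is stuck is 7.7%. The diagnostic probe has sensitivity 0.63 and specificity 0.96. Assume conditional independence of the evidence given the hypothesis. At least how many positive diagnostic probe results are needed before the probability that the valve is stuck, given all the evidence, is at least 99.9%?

4

Prior odds: 0.077 ÷ 0.923 = 77/923.
False-positive rate = 1 − 0.96 = 0.04; likelihood ratio of a positive = 0.63/0.04 = 15.75.
Target posterior odds = 0.999/0.001 = 999.
Require 15.75ⁿ ≥ 999 ÷ (77/923) = 922077/77.
15.75³ = 3906.984375 falls short of 922077/77 but 15.75⁴ = 15752961/256 reaches it, so n = 4.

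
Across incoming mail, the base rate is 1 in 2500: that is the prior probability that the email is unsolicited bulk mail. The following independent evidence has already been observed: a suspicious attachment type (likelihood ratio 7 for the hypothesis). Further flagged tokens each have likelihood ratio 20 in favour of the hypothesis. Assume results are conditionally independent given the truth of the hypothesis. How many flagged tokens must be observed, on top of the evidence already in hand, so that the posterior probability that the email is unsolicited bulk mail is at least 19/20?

3

Prior odds = 0.0004/0.9996 = 1/2499.
Bayes factor of the evidence already in hand = 7.
Odds after that evidence = (1/2499) × 7 = 1/357.
Target odds = 0.95/0.05 = 19.
Need 20ⁿ ≥ 19 ÷ (1/357) = 6783.
20² = 400 falls short of 6783 but 20³ = 8000 reaches it, so n = 3.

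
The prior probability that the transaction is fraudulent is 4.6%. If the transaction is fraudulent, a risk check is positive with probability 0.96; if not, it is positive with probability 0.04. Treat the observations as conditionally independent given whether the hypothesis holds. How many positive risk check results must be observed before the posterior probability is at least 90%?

Prior odds: 0.046 ÷ 0.954 = 23/477.
Likelihood ratio of a positive = 0.96/0.04 = 24.
Target odds: 0.9 ÷ 0.1 = 9.
Require 24ⁿ ≥ 9 ÷ (23/477) = 4293/23.
24¹ = 24 falls short of 4293/23 but 24² = 576 reaches it, so n = 2.

2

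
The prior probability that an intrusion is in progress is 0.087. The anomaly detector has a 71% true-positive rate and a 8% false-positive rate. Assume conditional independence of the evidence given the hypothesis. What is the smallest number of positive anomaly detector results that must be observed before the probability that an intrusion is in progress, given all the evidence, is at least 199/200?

4

Prior odds: 0.087 ÷ 0.913 = 87/913.
Likelihood ratio of a positive result = 0.71/0.08 = 8.875.
Target odds: 0.995 ÷ 0.005 = 199.
Require 8.875ⁿ ≥ 199 ÷ (87/913) = 181687/87.
8.875³ = 357911/512 falls short of 181687/87 but 8.875⁴ = 25411681/4096 reaches it, so n = 4.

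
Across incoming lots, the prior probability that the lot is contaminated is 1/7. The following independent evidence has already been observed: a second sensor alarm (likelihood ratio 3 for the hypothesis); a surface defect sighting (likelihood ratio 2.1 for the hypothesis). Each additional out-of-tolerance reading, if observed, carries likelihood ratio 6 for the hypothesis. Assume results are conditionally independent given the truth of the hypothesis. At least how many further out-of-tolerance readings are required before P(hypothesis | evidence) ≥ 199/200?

Prior odds = (1/7)/(6/7) = 1/6.
Combined Bayes factor of the evidence already in hand = 3 × 2.1 = 6.3.
Odds after that evidence = (1/6) × 6.3 = 1.05.
Target odds = 0.995/0.005 = 199.
Need 6ⁿ ≥ 199 ÷ 1.05 = 3980/21.
6² = 36 falls short of 3980/21 but 6³ = 216 reaches it, so n = 3.

3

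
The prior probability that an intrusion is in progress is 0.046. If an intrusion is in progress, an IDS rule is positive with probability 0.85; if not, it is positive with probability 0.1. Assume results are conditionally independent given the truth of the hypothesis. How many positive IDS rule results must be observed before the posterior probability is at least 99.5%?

4

Prior odds = 0.046/0.954 = 23/477.
Likelihood ratio of a positive = 0.85/0.1 = 8.5.
Target posterior odds = 0.995/0.005 = 199.
Require 8.5ⁿ ≥ 199 ÷ (23/477) = 94923/23.
8.5³ = 614.125 falls short of 94923/23 but 8.5⁴ = 5220.0625 reaches it, so n = 4.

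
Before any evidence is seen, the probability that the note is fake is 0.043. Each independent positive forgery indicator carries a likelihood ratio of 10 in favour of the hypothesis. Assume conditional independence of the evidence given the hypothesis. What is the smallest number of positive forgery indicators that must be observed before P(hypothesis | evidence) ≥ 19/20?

Prior odds: 0.043 ÷ 0.957 = 43/957.
Likelihood ratio per positive forgery indicator = 10.
Target posterior odds = 0.95/0.05 = 19.
Require 10ⁿ ≥ 19 ÷ (43/957) = 18183/43.
10² = 100 falls short of 18183/43 but 10³ = 1000 reaches it, so n = 3.

3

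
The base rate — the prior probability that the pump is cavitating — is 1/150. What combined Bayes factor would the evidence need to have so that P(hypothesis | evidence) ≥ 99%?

14751

Prior odds = (1/150)/(149/150) = 1/149.
Target odds = 0.99/0.01 = 99.
Required Bayes factor = 99 ÷ (1/149) = 14751.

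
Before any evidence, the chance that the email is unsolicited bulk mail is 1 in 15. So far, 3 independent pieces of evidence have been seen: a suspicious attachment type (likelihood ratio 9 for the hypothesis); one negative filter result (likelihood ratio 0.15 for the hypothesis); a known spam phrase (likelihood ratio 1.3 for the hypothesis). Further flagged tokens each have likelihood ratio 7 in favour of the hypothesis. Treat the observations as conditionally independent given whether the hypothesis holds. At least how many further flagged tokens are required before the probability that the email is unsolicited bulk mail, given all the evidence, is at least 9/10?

Prior odds = (1/15)/(14/15) = 1/14.
Combined Bayes factor of the evidence already in hand = 9 × 0.15 × 1.3 = 1.755.
Odds after that evidence = (1/14) × 1.755 = 351/2800.
Target odds = 0.9/0.1 = 9.
Need 7ⁿ ≥ 9 ÷ (351/2800) = 2800/39.
7² = 49 falls short of 2800/39 but 7³ = 343 reaches it, so n = 3.

3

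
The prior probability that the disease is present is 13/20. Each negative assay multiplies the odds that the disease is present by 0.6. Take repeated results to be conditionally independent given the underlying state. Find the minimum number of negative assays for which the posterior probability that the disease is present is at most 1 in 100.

11

Prior odds = 0.65/0.35 = 13/7.
Likelihood ratio per negative assay = 0.6.
Target odds: 0.01 ÷ 0.99 = 1/99.
Need (13/7) × 0.6ⁿ ≤ 1/99, i.e. 0.6ⁿ ≤ 7/1287.
0.6¹⁰ = 59049/9765625 is still above 7/1287 but 0.6¹¹ = 177147/48828125 is at or below it, so n = 11.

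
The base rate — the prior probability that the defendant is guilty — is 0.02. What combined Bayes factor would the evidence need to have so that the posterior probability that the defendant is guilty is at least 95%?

931

Prior odds = 0.02/0.98 = 1/49.
Target odds = 0.95/0.05 = 19.
Required Bayes factor = 19 ÷ (1/49) = 931.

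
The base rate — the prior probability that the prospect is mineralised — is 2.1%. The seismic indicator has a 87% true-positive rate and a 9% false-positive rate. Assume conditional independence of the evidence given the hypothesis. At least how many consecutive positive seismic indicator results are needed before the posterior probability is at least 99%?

4

Prior odds = 0.021/0.979 = 21/979.
Likelihood ratio of a positive result = 0.87/0.09 = 29/3.
Target posterior odds = 0.99/0.01 = 99.
Require (29/3)ⁿ ≥ 99 ÷ (21/979) = 32307/7.
(29/3)³ = 24389/27 falls short of 32307/7 but (29/3)⁴ = 707281/81 reaches it, so n = 4.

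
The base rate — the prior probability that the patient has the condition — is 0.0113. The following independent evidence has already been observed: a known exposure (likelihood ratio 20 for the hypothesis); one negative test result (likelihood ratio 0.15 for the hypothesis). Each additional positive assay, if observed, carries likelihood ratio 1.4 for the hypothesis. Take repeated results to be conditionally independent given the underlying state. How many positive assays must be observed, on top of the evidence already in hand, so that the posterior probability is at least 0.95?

19

Prior odds = 0.0113/0.9887 = 113/9887.
Combined Bayes factor of the evidence already in hand = 20 × 0.15 = 3.
Odds after that evidence = (113/9887) × 3 = 339/9887.
Target odds = 0.95/0.05 = 19.
Need 1.4ⁿ ≥ 19 ÷ (339/9887) = 187853/339.
1.4¹⁸ ≈426.879 falls short of 187853/339 but 1.4¹⁹ ≈597.63 reaches it, so n = 19.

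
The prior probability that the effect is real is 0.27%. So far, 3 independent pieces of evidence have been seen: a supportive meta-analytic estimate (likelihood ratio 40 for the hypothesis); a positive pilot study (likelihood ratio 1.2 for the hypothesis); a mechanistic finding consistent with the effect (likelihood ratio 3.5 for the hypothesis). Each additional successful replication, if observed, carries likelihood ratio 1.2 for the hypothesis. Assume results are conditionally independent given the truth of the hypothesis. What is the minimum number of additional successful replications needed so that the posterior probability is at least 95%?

Prior odds = 0.0027/0.9973 = 27/9973.
Combined Bayes factor of the evidence already in hand = 40 × 1.2 × 3.5 = 168.
Odds after that evidence = (27/9973) × 168 = 4536/9973.
Target odds = 0.95/0.05 = 19.
Need 1.2ⁿ ≥ 19 ÷ (4536/9973) = 189487/4536.
1.2²⁰ ≈38.3376 falls short of 189487/4536 but 1.2²¹ ≈46.0051 reaches it, so n = 21.

21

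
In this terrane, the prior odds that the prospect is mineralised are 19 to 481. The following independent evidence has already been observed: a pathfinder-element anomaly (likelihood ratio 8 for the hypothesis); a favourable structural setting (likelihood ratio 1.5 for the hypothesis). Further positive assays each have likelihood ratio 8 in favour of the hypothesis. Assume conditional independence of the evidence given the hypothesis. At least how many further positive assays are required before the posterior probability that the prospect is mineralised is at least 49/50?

Prior odds = 19/481.
Combined Bayes factor of the evidence already in hand = 8 × 1.5 = 12.
Odds after that evidence = (19/481) × 12 = 228/481.
Target odds = 0.98/0.02 = 49.
Need 8ⁿ ≥ 49 ÷ (228/481) = 23569/228.
8² = 64 falls short of 23569/228 but 8³ = 512 reaches it, so n = 3.

3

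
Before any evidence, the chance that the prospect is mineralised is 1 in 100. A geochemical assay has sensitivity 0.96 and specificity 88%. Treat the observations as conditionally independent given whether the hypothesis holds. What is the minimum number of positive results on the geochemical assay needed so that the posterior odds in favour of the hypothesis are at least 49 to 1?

5

Prior odds: 0.01 ÷ 0.99 = 1/99.
False-positive rate = 1 − 0.88 = 0.12; likelihood ratio of a positive = 0.96/0.12 = 8.
Target odds = 49.
Require 8ⁿ ≥ 49 ÷ (1/99) = 4851.
8⁴ = 4096 falls short of 4851 but 8⁵ = 32768 reaches it, so n = 5.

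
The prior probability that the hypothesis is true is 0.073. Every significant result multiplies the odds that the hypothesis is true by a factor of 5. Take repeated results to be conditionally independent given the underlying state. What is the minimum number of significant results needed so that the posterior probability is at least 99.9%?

6

Prior odds: 0.073 ÷ 0.927 = 73/927.
Likelihood ratio per significant result = 5.
Target posterior odds = 0.999/0.001 = 999.
Need (73/927) × 5ⁿ ≥ 999, i.e. 5ⁿ ≥ 926073/73.
5⁵ = 3125 falls short of 926073/73 but 5⁶ = 15625 reaches it, so n = 6.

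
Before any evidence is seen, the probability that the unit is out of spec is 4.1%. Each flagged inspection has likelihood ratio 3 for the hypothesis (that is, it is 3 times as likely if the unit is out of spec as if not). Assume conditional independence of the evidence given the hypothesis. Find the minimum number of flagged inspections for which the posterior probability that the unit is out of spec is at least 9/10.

5

Prior odds: 0.041 ÷ 0.959 = 41/959.
Likelihood ratio per flagged inspection = 3.
Target odds: 0.9 ÷ 0.1 = 9.
Require 3ⁿ ≥ 9 ÷ (41/959) = 8631/41.
3⁴ = 81 falls short of 8631/41 but 3⁵ = 243 reaches it, so n = 5.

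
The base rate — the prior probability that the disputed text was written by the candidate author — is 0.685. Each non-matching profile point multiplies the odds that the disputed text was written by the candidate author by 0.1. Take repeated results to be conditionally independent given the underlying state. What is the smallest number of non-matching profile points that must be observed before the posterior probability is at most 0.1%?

4

Prior odds: 0.685 ÷ 0.315 = 137/63.
Likelihood ratio per non-matching profile point = 0.1.
Target odds: 0.001 ÷ 0.999 = 1/999.
Need (137/63) × 0.1ⁿ ≤ 1/999, i.e. 0.1ⁿ ≤ 7/15207.
0.1³ = 0.001 is still above 7/15207 but 0.1⁴ = 0.0001 is at or below it, so n = 4.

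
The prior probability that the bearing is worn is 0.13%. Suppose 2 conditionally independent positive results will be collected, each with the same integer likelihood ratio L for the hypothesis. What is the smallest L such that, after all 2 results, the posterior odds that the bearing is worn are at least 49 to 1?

195

Prior odds = 0.0013/0.9987 = 13/9987.
Target odds = 49.
Need L² ≥ 49 ÷ (13/9987) = 489363/13.
194² = 37636 < 489363/13 ≤ 38025 = 195², so L = 195.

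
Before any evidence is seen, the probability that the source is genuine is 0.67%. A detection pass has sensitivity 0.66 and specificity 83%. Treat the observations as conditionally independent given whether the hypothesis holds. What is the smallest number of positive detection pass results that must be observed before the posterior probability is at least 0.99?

8

Prior odds = 0.0067/0.9933 = 67/9933.
False-positive rate = 1 − 0.83 = 0.17; likelihood ratio of a positive = 0.66/0.17 = 66/17.
Target odds: 0.99 ÷ 0.01 = 99.
Require (66/17)ⁿ ≥ 99 ÷ (67/9933) = 983367/67.
(66/17)⁷ ≈13294.3 falls short of 983367/67 but (66/17)⁸ ≈51613.1 reaches it, so n = 8.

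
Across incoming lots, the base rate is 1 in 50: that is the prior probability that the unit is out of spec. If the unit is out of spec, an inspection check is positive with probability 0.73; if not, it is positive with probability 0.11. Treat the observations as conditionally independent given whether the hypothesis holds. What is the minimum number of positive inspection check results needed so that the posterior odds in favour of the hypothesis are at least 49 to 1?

Prior odds: 0.02 ÷ 0.98 = 1/49.
Likelihood ratio of a positive = 0.73/0.11 = 73/11.
Target odds = 49.
Require (73/11)ⁿ ≥ 49 ÷ (1/49) = 2401.
(73/11)⁴ = 28398241/14641 falls short of 2401 but (73/11)⁵ ≈12872.1 reaches it, so n = 5.

5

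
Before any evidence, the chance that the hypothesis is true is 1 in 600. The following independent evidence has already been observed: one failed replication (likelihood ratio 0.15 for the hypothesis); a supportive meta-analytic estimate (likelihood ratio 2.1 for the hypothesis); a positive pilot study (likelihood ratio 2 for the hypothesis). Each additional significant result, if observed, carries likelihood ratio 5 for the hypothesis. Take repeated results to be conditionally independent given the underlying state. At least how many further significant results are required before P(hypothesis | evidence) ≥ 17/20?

Prior odds = (1/600)/(599/600) = 1/599.
Combined Bayes factor of the evidence already in hand = 0.15 × 2.1 × 2 = 0.63.
Odds after that evidence = (1/599) × 0.63 = 63/59900.
Target odds = 0.85/0.15 = 17/3.
Need 5ⁿ ≥ 17/3 ÷ (63/59900) = 1018300/189.
5⁵ = 3125 falls short of 1018300/189 but 5⁶ = 15625 reaches it, so n = 6.

6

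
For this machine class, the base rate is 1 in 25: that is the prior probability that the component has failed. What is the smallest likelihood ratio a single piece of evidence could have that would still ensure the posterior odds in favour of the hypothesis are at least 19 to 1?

Prior odds = 0.04/0.96 = 1/24.
Target odds = 19.
Required Bayes factor = 19 ÷ (1/24) = 456.

456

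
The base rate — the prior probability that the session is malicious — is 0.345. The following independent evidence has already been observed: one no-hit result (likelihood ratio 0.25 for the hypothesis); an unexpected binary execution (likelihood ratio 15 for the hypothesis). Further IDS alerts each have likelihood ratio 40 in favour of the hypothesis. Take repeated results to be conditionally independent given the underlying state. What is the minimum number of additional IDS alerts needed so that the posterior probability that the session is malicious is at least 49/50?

Prior odds = 0.345/0.655 = 69/131.
Combined Bayes factor of the evidence already in hand = 0.25 × 15 = 3.75.
Odds after that evidence = (69/131) × 3.75 = 1035/524.
Target odds = 0.98/0.02 = 49.
Need 40ⁿ ≥ 49 ÷ (1035/524) = 25676/1035.
40¹ = 40, which meets the required 25676/1035; so n = 1.

1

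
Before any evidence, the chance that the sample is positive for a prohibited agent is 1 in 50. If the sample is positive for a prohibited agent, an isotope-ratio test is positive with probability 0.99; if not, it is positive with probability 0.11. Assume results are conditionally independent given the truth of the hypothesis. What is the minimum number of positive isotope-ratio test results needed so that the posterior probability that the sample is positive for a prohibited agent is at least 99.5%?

5

Prior odds: 0.02 ÷ 0.98 = 1/49.
Likelihood ratio of a positive = 0.99/0.11 = 9.
Target posterior odds = 0.995/0.005 = 199.
Need (1/49) × 9ⁿ ≥ 199, i.e. 9ⁿ ≥ 9751.
9⁴ = 6561 falls short of 9751 but 9⁵ = 59049 reaches it, so n = 5.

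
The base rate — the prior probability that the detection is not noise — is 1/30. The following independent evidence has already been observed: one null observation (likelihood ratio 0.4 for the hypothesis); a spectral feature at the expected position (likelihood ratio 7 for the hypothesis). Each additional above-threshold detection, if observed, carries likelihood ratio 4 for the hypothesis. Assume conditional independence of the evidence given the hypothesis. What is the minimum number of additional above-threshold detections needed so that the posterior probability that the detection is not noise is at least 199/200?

6

Prior odds = (1/30)/(29/30) = 1/29.
Combined Bayes factor of the evidence already in hand = 0.4 × 7 = 2.8.
Odds after that evidence = (1/29) × 2.8 = 14/145.
Target odds = 0.995/0.005 = 199.
Need 4ⁿ ≥ 199 ÷ (14/145) = 28855/14.
4⁵ = 1024 falls short of 28855/14 but 4⁶ = 4096 reaches it, so n = 6.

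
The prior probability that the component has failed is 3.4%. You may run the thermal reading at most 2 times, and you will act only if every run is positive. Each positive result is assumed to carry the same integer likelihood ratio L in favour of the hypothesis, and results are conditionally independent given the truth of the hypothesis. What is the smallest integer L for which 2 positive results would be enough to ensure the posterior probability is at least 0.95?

Prior odds = 0.034/0.966 = 17/483.
Target odds = 0.95/0.05 = 19.
Need L² ≥ 19 ÷ (17/483) = 9177/17.
23² = 529 < 9177/17 ≤ 576 = 24², so L = 24.

24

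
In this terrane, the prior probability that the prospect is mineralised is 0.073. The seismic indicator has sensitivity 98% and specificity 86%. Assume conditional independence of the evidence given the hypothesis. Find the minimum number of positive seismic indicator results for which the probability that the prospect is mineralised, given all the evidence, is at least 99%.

Prior odds: 0.073 ÷ 0.927 = 73/927.
False-positive rate = 1 − 0.86 = 0.14; likelihood ratio of a positive = 0.98/0.14 = 7.
Target odds: 0.99 ÷ 0.01 = 99.
Need (73/927) × 7ⁿ ≥ 99, i.e. 7ⁿ ≥ 91773/73.
7³ = 343 falls short of 91773/73 but 7⁴ = 2401 reaches it, so n = 4.

4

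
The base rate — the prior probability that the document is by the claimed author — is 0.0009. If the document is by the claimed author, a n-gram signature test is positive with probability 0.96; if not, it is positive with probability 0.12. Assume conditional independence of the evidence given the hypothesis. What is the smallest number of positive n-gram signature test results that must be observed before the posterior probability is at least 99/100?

Prior odds = 0.0009/0.9991 = 9/9991.
Likelihood ratio of a positive = 0.96/0.12 = 8.
Target odds: 0.99 ÷ 0.01 = 99.
Need (9/9991) × 8ⁿ ≥ 99, i.e. 8ⁿ ≥ 109901.
8⁵ = 32768 falls short of 109901 but 8⁶ = 262144 reaches it, so n = 6.

6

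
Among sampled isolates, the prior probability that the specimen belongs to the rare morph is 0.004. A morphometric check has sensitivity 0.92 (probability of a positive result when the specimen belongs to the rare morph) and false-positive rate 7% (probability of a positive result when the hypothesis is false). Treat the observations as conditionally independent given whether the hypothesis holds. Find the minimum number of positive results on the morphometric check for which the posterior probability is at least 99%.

Prior odds = 0.004/0.996 = 1/249.
Likelihood ratio of a positive result = 0.92/0.07 = 92/7.
Target posterior odds = 0.99/0.01 = 99.
Require (92/7)ⁿ ≥ 99 ÷ (1/249) = 24651.
(92/7)³ = 778688/343 falls short of 24651 but (92/7)⁴ = 71639296/2401 reaches it, so n = 4.

4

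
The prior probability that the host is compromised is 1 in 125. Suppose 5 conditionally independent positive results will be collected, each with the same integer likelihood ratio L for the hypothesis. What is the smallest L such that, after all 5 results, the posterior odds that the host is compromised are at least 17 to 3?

4

Prior odds = 0.008/0.992 = 1/124.
Target odds = 17/3.
Need L⁵ ≥ 17/3 ÷ (1/124) = 2108/3.
3⁵ = 243 < 2108/3 ≤ 1024 = 4⁵, so L = 4.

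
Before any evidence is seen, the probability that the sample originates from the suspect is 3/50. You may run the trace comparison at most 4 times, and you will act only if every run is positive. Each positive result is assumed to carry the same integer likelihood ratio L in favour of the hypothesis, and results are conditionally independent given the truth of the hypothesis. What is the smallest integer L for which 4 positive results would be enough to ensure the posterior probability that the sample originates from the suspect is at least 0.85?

Prior odds = 0.06/0.94 = 3/47.
Target odds = 0.85/0.15 = 17/3.
Need L⁴ ≥ 17/3 ÷ (3/47) = 799/9.
3⁴ = 81 < 799/9 ≤ 256 = 4⁴, so L = 4.

4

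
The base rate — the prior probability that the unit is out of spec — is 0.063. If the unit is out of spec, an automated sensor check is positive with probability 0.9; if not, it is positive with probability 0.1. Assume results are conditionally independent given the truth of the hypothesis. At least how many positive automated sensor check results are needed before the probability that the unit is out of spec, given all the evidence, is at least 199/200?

4

Prior odds = 0.063/0.937 = 63/937.
Likelihood ratio of a positive = 0.9/0.1 = 9.
Target posterior odds = 0.995/0.005 = 199.
Need (63/937) × 9ⁿ ≥ 199, i.e. 9ⁿ ≥ 186463/63.
9³ = 729 falls short of 186463/63 but 9⁴ = 6561 reaches it, so n = 4.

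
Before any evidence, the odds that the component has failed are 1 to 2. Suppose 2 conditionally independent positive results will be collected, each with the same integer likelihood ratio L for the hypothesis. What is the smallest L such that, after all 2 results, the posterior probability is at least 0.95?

7

Prior odds = 0.5.
Target odds = 0.95/0.05 = 19.
Need L² ≥ 19 ÷ 0.5 = 38.
6² = 36 < 38 ≤ 49 = 7², so L = 7.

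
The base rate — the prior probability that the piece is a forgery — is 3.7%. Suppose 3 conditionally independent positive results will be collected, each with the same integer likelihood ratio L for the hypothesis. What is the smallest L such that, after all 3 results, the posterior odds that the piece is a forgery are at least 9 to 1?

Prior odds = 0.037/0.963 = 37/963.
Target odds = 9.
Need L³ ≥ 9 ÷ (37/963) = 8667/37.
6³ = 216 < 8667/37 ≤ 343 = 7³, so L = 7.

7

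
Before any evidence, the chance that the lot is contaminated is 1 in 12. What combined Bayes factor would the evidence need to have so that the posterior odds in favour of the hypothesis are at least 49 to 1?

539

Prior odds = (1/12)/(11/12) = 1/11.
Target odds = 49.
Required Bayes factor = 49 ÷ (1/11) = 539.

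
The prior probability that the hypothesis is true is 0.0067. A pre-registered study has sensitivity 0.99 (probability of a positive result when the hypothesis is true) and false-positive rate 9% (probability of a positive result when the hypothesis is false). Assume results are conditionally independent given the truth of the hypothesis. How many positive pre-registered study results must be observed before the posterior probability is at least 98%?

Prior odds: 0.0067 ÷ 0.9933 = 67/9933.
Likelihood ratio of a positive result = 0.99/0.09 = 11.
Target posterior odds = 0.98/0.02 = 49.
Need (67/9933) × 11ⁿ ≥ 49, i.e. 11ⁿ ≥ 486717/67.
11³ = 1331 falls short of 486717/67 but 11⁴ = 14641 reaches it, so n = 4.

4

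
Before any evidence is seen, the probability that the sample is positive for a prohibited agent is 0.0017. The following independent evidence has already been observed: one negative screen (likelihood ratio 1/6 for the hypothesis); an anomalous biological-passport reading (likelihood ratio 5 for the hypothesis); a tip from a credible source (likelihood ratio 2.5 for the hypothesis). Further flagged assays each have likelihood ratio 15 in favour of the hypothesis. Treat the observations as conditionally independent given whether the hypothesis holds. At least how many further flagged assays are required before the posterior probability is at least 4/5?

3

Prior odds = 0.0017/0.9983 = 17/9983.
Combined Bayes factor of the evidence already in hand = (1/6) × 5 × 2.5 = 25/12.
Odds after that evidence = (17/9983) × 25/12 = 425/119796.
Target odds = 0.8/0.2 = 4.
Need 15ⁿ ≥ 4 ÷ (425/119796) = 479184/425.
15² = 225 falls short of 479184/425 but 15³ = 3375 reaches it, so n = 3.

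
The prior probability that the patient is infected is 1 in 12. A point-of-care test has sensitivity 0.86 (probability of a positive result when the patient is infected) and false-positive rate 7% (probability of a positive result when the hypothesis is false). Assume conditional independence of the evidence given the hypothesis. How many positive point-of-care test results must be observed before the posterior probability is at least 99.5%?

Prior odds: (1/12) ÷ (11/12) = 1/11.
Likelihood ratio of a positive result = 0.86/0.07 = 86/7.
Target odds: 0.995 ÷ 0.005 = 199.
Require (86/7)ⁿ ≥ 199 ÷ (1/11) = 2189.
(86/7)³ = 636056/343 falls short of 2189 but (86/7)⁴ = 54700816/2401 reaches it, so n = 4.

4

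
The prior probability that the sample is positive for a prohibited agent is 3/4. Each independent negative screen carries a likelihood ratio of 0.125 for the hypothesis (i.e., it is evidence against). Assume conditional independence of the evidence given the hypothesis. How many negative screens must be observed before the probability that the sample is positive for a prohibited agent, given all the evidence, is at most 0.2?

Prior odds = 0.75/0.25 = 3.
Likelihood ratio per negative screen = 0.125.
Target odds: 0.2 ÷ 0.8 = 0.25.
Need 3 × 0.125ⁿ ≤ 0.25, i.e. 0.125ⁿ ≤ 1/12.
0.125¹ = 0.125 is still above 1/12 but 0.125² = 0.015625 is at or below it, so n = 2.

2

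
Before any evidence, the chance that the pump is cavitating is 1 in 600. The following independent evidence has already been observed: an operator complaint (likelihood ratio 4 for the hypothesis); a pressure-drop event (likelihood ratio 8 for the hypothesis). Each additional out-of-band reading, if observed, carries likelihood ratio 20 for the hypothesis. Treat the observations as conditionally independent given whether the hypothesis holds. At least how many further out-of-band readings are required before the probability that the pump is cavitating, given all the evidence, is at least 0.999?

Prior odds = (1/600)/(599/600) = 1/599.
Combined Bayes factor of the evidence already in hand = 4 × 8 = 32.
Odds after that evidence = (1/599) × 32 = 32/599.
Target odds = 0.999/0.001 = 999.
Need 20ⁿ ≥ 999 ÷ (32/599) = 18700.03125.
20³ = 8000 falls short of 18700.03125 but 20⁴ = 160000 reaches it, so n = 4.

4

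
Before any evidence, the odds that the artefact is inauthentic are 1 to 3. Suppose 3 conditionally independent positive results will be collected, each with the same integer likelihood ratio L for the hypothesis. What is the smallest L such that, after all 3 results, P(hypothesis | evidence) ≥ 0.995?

Prior odds = 1/3.
Target odds = 0.995/0.005 = 199.
Need L³ ≥ 199 ÷ (1/3) = 597.
8³ = 512 < 597 ≤ 729 = 9³, so L = 9.

9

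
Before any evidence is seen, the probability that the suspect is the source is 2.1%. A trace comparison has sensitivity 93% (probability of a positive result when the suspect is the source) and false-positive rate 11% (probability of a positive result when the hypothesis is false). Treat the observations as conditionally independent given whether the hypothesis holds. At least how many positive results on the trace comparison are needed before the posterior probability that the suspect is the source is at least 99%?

4

Prior odds = 0.021/0.979 = 21/979.
Likelihood ratio of a positive result = 0.93/0.11 = 93/11.
Target posterior odds = 0.99/0.01 = 99.
Need (21/979) × (93/11)ⁿ ≥ 99, i.e. (93/11)ⁿ ≥ 32307/7.
(93/11)³ = 804357/1331 falls short of 32307/7 but (93/11)⁴ = 74805201/14641 reaches it, so n = 4.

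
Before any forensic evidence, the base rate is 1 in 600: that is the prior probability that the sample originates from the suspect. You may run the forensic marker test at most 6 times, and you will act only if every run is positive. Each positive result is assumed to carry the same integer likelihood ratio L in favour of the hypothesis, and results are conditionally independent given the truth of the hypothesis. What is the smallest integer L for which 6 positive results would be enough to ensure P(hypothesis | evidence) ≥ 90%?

Prior odds = (1/600)/(599/600) = 1/599.
Target odds = 0.9/0.1 = 9.
Need L⁶ ≥ 9 ÷ (1/599) = 5391.
4⁶ = 4096 < 5391 ≤ 15625 = 5⁶, so L = 5.

5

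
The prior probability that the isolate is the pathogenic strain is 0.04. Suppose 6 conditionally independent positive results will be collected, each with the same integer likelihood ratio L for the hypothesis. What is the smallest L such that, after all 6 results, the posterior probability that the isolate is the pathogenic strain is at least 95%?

Prior odds = 0.04/0.96 = 1/24.
Target odds = 0.95/0.05 = 19.
Need L⁶ ≥ 19 ÷ (1/24) = 456.
2⁶ = 64 < 456 ≤ 729 = 3⁶, so L = 3.

3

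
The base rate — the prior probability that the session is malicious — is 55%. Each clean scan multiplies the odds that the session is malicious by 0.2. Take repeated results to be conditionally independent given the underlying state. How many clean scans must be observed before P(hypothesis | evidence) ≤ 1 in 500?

Prior odds = 0.55/0.45 = 11/9.
Likelihood ratio per clean scan = 0.2.
Target odds: 0.002 ÷ 0.998 = 1/499.
Need (11/9) × 0.2ⁿ ≤ 1/499, i.e. 0.2ⁿ ≤ 9/5489.
0.2³ = 0.008 is still above 9/5489 but 0.2⁴ = 0.0016 is at or below it, so n = 4.

4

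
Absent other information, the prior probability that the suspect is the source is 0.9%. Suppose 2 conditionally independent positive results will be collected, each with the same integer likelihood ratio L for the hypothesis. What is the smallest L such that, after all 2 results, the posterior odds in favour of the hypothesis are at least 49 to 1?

74

Prior odds = 0.009/0.991 = 9/991.
Target odds = 49.
Need L² ≥ 49 ÷ (9/991) = 48559/9.
73² = 5329 < 48559/9 ≤ 5476 = 74², so L = 74.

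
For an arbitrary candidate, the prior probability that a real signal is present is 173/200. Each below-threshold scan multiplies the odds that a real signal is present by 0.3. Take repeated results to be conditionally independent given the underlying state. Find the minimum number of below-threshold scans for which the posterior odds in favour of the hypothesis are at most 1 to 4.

3

Prior odds: 0.865 ÷ 0.135 = 173/27.
Likelihood ratio per below-threshold scan = 0.3.
Target odds = 0.25.
Need (173/27) × 0.3ⁿ ≤ 0.25, i.e. 0.3ⁿ ≤ 27/692.
0.3² = 0.09 is still above 27/692 but 0.3³ = 0.027 is at or below it, so n = 3.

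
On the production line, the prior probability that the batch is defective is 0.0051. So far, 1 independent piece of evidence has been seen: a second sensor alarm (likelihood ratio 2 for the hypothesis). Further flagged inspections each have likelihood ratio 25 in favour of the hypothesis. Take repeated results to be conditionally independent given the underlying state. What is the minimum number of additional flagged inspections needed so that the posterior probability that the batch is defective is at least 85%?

2

Prior odds = 0.0051/0.9949 = 51/9949.
Bayes factor of the evidence already in hand = 2.
Odds after that evidence = (51/9949) × 2 = 102/9949.
Target odds = 0.85/0.15 = 17/3.
Need 25ⁿ ≥ 17/3 ÷ (102/9949) = 9949/18.
25¹ = 25 falls short of 9949/18 but 25² = 625 reaches it, so n = 2.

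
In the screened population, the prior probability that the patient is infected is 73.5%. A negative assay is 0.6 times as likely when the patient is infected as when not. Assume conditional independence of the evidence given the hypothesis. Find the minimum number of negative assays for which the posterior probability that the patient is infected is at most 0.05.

8

Prior odds = 0.735/0.265 = 147/53.
Likelihood ratio per negative assay = 0.6.
Target odds: 0.05 ÷ 0.95 = 1/19.
Require 0.6ⁿ ≤ 1/19 ÷ (147/53) = 53/2793.
0.6⁷ = 2187/78125 is still above 53/2793 but 0.6⁸ = 6561/390625 is at or below it, so n = 8.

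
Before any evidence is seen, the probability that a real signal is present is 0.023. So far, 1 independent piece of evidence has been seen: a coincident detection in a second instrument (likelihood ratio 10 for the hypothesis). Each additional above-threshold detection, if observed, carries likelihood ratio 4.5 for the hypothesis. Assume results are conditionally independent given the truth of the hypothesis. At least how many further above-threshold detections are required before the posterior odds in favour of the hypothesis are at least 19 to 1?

Prior odds = 0.023/0.977 = 23/977.
Bayes factor of the evidence already in hand = 10.
Odds after that evidence = (23/977) × 10 = 230/977.
Target odds = 19.
Need 4.5ⁿ ≥ 19 ÷ (230/977) = 18563/230.
4.5² = 20.25 falls short of 18563/230 but 4.5³ = 91.125 reaches it, so n = 3.

3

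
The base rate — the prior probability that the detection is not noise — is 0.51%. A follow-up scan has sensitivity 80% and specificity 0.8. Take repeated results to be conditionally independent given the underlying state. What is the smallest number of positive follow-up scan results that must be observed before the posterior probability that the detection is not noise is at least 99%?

Prior odds: 0.0051 ÷ 0.9949 = 51/9949.
False-positive rate = 1 − 0.8 = 0.2; likelihood ratio of a positive = 0.8/0.2 = 4.
Target odds: 0.99 ÷ 0.01 = 99.
Need (51/9949) × 4ⁿ ≥ 99, i.e. 4ⁿ ≥ 328317/17.
4⁷ = 16384 falls short of 328317/17 but 4⁸ = 65536 reaches it, so n = 8.

8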